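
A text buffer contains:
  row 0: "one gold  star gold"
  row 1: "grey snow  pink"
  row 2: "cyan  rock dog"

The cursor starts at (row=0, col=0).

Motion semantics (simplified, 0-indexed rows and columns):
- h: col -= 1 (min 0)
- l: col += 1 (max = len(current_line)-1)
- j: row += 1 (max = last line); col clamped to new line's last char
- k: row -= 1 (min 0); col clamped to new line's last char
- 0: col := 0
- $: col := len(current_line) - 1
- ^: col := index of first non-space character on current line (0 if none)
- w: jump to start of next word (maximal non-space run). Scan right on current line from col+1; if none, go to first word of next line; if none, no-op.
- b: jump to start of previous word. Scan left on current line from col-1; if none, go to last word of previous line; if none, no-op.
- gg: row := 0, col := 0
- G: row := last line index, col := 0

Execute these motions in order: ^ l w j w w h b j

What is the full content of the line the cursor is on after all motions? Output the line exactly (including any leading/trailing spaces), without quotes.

After 1 (^): row=0 col=0 char='o'
After 2 (l): row=0 col=1 char='n'
After 3 (w): row=0 col=4 char='g'
After 4 (j): row=1 col=4 char='_'
After 5 (w): row=1 col=5 char='s'
After 6 (w): row=1 col=11 char='p'
After 7 (h): row=1 col=10 char='_'
After 8 (b): row=1 col=5 char='s'
After 9 (j): row=2 col=5 char='_'

Answer: cyan  rock dog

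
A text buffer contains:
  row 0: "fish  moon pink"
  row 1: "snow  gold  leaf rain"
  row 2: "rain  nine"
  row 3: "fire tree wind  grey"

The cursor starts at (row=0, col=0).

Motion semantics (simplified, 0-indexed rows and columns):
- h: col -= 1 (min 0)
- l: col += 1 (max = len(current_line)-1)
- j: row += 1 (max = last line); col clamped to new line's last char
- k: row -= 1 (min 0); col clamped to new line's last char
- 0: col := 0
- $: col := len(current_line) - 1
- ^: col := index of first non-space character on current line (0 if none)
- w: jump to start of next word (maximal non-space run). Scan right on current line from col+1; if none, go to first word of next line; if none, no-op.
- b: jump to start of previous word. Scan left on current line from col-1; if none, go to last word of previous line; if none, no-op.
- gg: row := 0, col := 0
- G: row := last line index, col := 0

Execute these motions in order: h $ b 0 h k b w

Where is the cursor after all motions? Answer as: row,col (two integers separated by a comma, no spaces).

After 1 (h): row=0 col=0 char='f'
After 2 ($): row=0 col=14 char='k'
After 3 (b): row=0 col=11 char='p'
After 4 (0): row=0 col=0 char='f'
After 5 (h): row=0 col=0 char='f'
After 6 (k): row=0 col=0 char='f'
After 7 (b): row=0 col=0 char='f'
After 8 (w): row=0 col=6 char='m'

Answer: 0,6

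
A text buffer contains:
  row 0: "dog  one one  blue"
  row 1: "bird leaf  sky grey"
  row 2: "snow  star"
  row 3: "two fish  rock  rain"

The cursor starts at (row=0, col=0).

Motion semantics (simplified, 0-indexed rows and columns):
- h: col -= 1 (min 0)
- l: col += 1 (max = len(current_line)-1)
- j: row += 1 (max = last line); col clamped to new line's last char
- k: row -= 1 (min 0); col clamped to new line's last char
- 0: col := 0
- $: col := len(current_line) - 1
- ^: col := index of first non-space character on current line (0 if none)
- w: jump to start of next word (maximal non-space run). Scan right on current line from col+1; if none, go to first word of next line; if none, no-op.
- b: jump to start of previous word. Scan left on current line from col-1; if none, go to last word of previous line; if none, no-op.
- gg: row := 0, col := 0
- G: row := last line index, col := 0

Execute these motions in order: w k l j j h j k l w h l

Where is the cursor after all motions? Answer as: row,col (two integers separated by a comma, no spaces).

Answer: 3,1

Derivation:
After 1 (w): row=0 col=5 char='o'
After 2 (k): row=0 col=5 char='o'
After 3 (l): row=0 col=6 char='n'
After 4 (j): row=1 col=6 char='e'
After 5 (j): row=2 col=6 char='s'
After 6 (h): row=2 col=5 char='_'
After 7 (j): row=3 col=5 char='i'
After 8 (k): row=2 col=5 char='_'
After 9 (l): row=2 col=6 char='s'
After 10 (w): row=3 col=0 char='t'
After 11 (h): row=3 col=0 char='t'
After 12 (l): row=3 col=1 char='w'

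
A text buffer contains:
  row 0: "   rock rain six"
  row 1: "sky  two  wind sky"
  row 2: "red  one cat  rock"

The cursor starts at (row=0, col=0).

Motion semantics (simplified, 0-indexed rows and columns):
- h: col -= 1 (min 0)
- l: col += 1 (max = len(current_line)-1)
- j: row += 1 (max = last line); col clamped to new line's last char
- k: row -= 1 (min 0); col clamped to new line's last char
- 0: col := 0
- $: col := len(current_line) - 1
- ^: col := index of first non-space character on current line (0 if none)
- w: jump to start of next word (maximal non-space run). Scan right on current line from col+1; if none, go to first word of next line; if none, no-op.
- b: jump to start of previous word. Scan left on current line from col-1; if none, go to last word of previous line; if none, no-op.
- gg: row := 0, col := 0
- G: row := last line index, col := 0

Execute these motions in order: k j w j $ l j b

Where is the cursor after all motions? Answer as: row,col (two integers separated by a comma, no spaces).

Answer: 2,14

Derivation:
After 1 (k): row=0 col=0 char='_'
After 2 (j): row=1 col=0 char='s'
After 3 (w): row=1 col=5 char='t'
After 4 (j): row=2 col=5 char='o'
After 5 ($): row=2 col=17 char='k'
After 6 (l): row=2 col=17 char='k'
After 7 (j): row=2 col=17 char='k'
After 8 (b): row=2 col=14 char='r'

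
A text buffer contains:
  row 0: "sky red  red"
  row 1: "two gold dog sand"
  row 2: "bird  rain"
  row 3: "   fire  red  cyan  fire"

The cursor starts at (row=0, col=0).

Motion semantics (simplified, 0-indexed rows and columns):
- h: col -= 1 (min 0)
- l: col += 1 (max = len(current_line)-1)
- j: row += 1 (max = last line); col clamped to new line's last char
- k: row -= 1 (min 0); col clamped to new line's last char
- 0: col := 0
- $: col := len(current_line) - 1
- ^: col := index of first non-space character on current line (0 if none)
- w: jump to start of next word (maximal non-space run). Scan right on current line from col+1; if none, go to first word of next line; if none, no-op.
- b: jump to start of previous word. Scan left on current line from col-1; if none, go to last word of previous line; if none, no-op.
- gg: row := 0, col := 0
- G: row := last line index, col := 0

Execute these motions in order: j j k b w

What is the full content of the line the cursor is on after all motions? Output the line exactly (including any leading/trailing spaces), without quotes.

After 1 (j): row=1 col=0 char='t'
After 2 (j): row=2 col=0 char='b'
After 3 (k): row=1 col=0 char='t'
After 4 (b): row=0 col=9 char='r'
After 5 (w): row=1 col=0 char='t'

Answer: two gold dog sand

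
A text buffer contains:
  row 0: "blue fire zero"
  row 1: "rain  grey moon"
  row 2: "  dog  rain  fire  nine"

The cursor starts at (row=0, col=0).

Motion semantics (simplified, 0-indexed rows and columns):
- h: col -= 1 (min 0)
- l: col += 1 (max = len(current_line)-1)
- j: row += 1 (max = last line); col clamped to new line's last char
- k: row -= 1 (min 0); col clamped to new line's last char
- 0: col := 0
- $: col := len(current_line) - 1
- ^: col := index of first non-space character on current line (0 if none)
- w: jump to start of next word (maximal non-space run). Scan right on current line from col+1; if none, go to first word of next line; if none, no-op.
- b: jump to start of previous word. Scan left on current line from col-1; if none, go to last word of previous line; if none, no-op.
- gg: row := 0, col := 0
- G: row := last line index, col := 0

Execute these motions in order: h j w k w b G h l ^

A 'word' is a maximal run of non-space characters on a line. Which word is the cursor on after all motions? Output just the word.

After 1 (h): row=0 col=0 char='b'
After 2 (j): row=1 col=0 char='r'
After 3 (w): row=1 col=6 char='g'
After 4 (k): row=0 col=6 char='i'
After 5 (w): row=0 col=10 char='z'
After 6 (b): row=0 col=5 char='f'
After 7 (G): row=2 col=0 char='_'
After 8 (h): row=2 col=0 char='_'
After 9 (l): row=2 col=1 char='_'
After 10 (^): row=2 col=2 char='d'

Answer: dog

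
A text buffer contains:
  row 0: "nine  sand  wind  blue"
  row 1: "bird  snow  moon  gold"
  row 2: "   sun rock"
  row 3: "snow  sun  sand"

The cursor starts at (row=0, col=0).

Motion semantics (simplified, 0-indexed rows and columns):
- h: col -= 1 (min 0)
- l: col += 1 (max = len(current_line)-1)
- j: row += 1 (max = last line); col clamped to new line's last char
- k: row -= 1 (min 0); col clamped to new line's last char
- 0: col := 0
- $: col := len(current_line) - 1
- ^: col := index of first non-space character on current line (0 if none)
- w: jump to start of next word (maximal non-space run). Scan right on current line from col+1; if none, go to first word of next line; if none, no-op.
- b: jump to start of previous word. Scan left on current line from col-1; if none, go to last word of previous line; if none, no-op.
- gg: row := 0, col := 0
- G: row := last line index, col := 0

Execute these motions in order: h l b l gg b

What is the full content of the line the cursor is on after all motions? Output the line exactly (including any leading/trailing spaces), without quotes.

After 1 (h): row=0 col=0 char='n'
After 2 (l): row=0 col=1 char='i'
After 3 (b): row=0 col=0 char='n'
After 4 (l): row=0 col=1 char='i'
After 5 (gg): row=0 col=0 char='n'
After 6 (b): row=0 col=0 char='n'

Answer: nine  sand  wind  blue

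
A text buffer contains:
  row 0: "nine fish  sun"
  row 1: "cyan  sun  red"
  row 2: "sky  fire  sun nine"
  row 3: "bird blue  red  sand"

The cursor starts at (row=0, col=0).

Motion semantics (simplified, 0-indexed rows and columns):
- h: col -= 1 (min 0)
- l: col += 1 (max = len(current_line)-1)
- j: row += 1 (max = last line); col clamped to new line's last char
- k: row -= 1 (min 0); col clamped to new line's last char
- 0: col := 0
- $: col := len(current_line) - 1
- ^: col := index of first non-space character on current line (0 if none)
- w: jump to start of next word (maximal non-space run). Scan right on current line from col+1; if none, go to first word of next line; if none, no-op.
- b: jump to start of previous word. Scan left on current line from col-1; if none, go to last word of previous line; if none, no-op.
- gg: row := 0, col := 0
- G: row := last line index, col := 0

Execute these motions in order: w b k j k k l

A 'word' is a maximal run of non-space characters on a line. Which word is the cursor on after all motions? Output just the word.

After 1 (w): row=0 col=5 char='f'
After 2 (b): row=0 col=0 char='n'
After 3 (k): row=0 col=0 char='n'
After 4 (j): row=1 col=0 char='c'
After 5 (k): row=0 col=0 char='n'
After 6 (k): row=0 col=0 char='n'
After 7 (l): row=0 col=1 char='i'

Answer: nine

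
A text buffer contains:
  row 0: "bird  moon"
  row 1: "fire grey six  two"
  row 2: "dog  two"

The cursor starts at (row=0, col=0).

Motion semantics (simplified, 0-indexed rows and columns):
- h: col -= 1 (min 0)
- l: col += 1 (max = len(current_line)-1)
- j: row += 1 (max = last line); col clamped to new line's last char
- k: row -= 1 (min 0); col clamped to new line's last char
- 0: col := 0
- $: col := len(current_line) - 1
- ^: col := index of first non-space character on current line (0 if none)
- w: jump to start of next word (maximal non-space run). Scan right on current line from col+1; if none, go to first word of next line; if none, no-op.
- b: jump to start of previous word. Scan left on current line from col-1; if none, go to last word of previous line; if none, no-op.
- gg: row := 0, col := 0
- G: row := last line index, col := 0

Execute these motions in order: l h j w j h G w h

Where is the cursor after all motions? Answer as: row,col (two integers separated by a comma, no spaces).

Answer: 2,4

Derivation:
After 1 (l): row=0 col=1 char='i'
After 2 (h): row=0 col=0 char='b'
After 3 (j): row=1 col=0 char='f'
After 4 (w): row=1 col=5 char='g'
After 5 (j): row=2 col=5 char='t'
After 6 (h): row=2 col=4 char='_'
After 7 (G): row=2 col=0 char='d'
After 8 (w): row=2 col=5 char='t'
After 9 (h): row=2 col=4 char='_'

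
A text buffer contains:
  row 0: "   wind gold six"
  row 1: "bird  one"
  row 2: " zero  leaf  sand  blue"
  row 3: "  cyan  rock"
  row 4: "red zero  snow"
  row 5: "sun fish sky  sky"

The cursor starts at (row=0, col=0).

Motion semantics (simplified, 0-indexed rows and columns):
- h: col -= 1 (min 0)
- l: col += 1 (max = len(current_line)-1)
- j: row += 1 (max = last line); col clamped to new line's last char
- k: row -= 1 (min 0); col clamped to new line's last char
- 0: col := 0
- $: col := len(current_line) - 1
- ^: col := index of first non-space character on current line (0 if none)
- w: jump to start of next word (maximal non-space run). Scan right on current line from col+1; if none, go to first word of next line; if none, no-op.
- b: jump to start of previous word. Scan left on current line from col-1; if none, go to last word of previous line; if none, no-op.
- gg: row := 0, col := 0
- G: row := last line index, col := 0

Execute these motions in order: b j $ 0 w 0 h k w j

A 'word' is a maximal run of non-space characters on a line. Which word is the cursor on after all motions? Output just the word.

Answer: bird

Derivation:
After 1 (b): row=0 col=0 char='_'
After 2 (j): row=1 col=0 char='b'
After 3 ($): row=1 col=8 char='e'
After 4 (0): row=1 col=0 char='b'
After 5 (w): row=1 col=6 char='o'
After 6 (0): row=1 col=0 char='b'
After 7 (h): row=1 col=0 char='b'
After 8 (k): row=0 col=0 char='_'
After 9 (w): row=0 col=3 char='w'
After 10 (j): row=1 col=3 char='d'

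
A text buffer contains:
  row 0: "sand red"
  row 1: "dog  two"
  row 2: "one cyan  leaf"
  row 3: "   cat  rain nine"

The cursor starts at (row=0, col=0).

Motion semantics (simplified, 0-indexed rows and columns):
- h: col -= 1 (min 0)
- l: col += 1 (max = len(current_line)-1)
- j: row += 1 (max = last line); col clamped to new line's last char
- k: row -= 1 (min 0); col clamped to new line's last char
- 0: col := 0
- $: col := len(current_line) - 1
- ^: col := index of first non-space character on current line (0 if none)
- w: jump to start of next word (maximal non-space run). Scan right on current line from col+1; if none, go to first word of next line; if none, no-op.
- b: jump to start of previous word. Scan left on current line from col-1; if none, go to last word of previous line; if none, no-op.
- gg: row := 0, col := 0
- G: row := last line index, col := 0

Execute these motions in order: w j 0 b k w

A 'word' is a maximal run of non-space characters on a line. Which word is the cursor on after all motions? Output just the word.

After 1 (w): row=0 col=5 char='r'
After 2 (j): row=1 col=5 char='t'
After 3 (0): row=1 col=0 char='d'
After 4 (b): row=0 col=5 char='r'
After 5 (k): row=0 col=5 char='r'
After 6 (w): row=1 col=0 char='d'

Answer: dog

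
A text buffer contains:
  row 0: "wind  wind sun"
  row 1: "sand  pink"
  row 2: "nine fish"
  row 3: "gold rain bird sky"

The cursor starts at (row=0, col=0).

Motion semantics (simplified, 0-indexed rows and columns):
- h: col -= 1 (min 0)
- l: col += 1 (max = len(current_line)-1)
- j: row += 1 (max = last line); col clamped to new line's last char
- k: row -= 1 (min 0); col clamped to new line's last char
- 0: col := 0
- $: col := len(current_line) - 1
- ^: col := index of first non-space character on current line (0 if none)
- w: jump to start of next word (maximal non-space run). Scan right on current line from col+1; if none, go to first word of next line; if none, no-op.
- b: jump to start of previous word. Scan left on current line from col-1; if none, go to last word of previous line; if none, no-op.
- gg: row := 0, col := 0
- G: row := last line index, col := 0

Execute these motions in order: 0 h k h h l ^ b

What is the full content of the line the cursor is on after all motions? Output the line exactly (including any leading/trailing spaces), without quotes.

Answer: wind  wind sun

Derivation:
After 1 (0): row=0 col=0 char='w'
After 2 (h): row=0 col=0 char='w'
After 3 (k): row=0 col=0 char='w'
After 4 (h): row=0 col=0 char='w'
After 5 (h): row=0 col=0 char='w'
After 6 (l): row=0 col=1 char='i'
After 7 (^): row=0 col=0 char='w'
After 8 (b): row=0 col=0 char='w'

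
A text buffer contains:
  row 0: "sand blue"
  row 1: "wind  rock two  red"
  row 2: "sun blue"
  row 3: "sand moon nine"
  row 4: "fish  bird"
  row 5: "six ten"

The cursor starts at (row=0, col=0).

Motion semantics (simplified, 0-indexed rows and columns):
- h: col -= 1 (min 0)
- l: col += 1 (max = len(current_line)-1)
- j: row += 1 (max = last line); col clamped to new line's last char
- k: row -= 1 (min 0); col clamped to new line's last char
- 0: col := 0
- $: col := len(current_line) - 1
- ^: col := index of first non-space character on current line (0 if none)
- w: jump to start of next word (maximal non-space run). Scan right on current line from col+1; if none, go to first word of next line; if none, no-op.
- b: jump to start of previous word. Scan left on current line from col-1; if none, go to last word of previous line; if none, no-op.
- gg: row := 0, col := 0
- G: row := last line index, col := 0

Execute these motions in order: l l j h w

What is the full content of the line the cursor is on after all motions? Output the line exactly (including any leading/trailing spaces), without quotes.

After 1 (l): row=0 col=1 char='a'
After 2 (l): row=0 col=2 char='n'
After 3 (j): row=1 col=2 char='n'
After 4 (h): row=1 col=1 char='i'
After 5 (w): row=1 col=6 char='r'

Answer: wind  rock two  red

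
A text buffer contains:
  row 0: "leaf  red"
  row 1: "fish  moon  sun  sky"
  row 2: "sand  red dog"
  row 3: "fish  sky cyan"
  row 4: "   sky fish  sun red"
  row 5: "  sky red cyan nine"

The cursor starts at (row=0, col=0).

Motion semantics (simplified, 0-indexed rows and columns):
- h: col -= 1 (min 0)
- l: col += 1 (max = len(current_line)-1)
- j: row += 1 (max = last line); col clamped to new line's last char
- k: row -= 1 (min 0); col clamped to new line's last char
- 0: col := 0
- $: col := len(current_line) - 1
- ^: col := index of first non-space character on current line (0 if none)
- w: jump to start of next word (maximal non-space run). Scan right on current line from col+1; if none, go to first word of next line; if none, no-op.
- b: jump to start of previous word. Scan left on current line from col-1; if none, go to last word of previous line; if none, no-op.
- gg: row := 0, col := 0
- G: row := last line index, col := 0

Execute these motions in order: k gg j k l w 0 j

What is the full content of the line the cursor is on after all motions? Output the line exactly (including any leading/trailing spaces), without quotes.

Answer: fish  moon  sun  sky

Derivation:
After 1 (k): row=0 col=0 char='l'
After 2 (gg): row=0 col=0 char='l'
After 3 (j): row=1 col=0 char='f'
After 4 (k): row=0 col=0 char='l'
After 5 (l): row=0 col=1 char='e'
After 6 (w): row=0 col=6 char='r'
After 7 (0): row=0 col=0 char='l'
After 8 (j): row=1 col=0 char='f'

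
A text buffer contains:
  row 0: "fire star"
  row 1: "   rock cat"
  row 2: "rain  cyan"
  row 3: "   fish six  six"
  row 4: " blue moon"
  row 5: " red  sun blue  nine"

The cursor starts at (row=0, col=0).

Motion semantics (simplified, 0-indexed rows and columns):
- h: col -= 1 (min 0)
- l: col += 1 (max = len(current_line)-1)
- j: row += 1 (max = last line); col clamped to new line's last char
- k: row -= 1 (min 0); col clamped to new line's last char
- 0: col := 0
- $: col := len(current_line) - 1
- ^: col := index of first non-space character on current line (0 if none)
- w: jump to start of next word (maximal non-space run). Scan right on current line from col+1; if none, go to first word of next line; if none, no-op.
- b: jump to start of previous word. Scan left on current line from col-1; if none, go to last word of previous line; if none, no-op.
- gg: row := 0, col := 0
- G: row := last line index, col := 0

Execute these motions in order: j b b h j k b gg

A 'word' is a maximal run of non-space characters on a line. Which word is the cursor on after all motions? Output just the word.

Answer: fire

Derivation:
After 1 (j): row=1 col=0 char='_'
After 2 (b): row=0 col=5 char='s'
After 3 (b): row=0 col=0 char='f'
After 4 (h): row=0 col=0 char='f'
After 5 (j): row=1 col=0 char='_'
After 6 (k): row=0 col=0 char='f'
After 7 (b): row=0 col=0 char='f'
After 8 (gg): row=0 col=0 char='f'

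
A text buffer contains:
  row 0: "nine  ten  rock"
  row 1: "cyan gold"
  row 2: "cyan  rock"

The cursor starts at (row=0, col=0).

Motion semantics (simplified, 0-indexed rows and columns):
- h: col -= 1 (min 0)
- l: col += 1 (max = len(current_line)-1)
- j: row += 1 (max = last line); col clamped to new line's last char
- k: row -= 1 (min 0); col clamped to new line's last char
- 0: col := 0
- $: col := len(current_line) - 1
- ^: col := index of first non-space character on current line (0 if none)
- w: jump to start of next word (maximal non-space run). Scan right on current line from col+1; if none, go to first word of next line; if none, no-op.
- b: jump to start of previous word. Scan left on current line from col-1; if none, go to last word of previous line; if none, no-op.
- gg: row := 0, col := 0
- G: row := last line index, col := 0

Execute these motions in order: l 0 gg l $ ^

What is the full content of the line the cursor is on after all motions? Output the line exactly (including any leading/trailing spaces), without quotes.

After 1 (l): row=0 col=1 char='i'
After 2 (0): row=0 col=0 char='n'
After 3 (gg): row=0 col=0 char='n'
After 4 (l): row=0 col=1 char='i'
After 5 ($): row=0 col=14 char='k'
After 6 (^): row=0 col=0 char='n'

Answer: nine  ten  rock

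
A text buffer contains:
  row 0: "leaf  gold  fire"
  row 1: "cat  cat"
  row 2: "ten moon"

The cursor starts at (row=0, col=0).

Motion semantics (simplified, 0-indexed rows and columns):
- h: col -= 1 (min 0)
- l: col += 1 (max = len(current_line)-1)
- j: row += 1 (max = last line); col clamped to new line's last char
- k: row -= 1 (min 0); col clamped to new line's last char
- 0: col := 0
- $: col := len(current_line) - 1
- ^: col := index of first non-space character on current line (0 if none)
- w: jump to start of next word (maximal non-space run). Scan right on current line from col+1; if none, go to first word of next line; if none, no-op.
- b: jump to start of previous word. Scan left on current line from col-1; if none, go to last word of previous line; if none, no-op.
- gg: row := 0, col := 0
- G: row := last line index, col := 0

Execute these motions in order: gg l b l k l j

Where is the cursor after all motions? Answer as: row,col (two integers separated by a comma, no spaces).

Answer: 1,2

Derivation:
After 1 (gg): row=0 col=0 char='l'
After 2 (l): row=0 col=1 char='e'
After 3 (b): row=0 col=0 char='l'
After 4 (l): row=0 col=1 char='e'
After 5 (k): row=0 col=1 char='e'
After 6 (l): row=0 col=2 char='a'
After 7 (j): row=1 col=2 char='t'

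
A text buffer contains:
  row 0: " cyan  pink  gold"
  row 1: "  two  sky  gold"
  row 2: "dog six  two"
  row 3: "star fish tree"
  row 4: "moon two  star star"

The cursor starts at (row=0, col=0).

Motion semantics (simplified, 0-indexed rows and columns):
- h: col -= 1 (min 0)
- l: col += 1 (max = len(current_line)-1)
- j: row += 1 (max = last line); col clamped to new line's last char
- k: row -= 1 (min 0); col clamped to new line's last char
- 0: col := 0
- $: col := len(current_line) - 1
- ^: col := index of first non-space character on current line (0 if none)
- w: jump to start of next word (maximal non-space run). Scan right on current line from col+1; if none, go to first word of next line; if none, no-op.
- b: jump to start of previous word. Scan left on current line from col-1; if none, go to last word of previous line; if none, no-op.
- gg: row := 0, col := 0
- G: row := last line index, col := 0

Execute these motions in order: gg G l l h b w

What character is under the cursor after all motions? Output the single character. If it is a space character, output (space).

After 1 (gg): row=0 col=0 char='_'
After 2 (G): row=4 col=0 char='m'
After 3 (l): row=4 col=1 char='o'
After 4 (l): row=4 col=2 char='o'
After 5 (h): row=4 col=1 char='o'
After 6 (b): row=4 col=0 char='m'
After 7 (w): row=4 col=5 char='t'

Answer: t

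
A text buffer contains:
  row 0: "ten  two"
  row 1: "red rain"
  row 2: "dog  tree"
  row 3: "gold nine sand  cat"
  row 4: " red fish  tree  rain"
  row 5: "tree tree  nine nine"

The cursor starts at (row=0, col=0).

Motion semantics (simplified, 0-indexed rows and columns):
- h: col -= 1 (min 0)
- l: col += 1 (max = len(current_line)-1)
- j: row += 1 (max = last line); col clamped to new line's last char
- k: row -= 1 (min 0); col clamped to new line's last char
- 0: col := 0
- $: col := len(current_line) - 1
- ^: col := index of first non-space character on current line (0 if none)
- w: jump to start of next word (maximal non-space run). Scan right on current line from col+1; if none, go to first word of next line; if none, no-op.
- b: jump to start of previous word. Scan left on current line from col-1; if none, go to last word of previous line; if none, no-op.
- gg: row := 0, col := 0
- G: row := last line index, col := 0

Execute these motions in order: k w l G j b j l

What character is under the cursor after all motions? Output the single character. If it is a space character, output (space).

Answer: n

Derivation:
After 1 (k): row=0 col=0 char='t'
After 2 (w): row=0 col=5 char='t'
After 3 (l): row=0 col=6 char='w'
After 4 (G): row=5 col=0 char='t'
After 5 (j): row=5 col=0 char='t'
After 6 (b): row=4 col=17 char='r'
After 7 (j): row=5 col=17 char='i'
After 8 (l): row=5 col=18 char='n'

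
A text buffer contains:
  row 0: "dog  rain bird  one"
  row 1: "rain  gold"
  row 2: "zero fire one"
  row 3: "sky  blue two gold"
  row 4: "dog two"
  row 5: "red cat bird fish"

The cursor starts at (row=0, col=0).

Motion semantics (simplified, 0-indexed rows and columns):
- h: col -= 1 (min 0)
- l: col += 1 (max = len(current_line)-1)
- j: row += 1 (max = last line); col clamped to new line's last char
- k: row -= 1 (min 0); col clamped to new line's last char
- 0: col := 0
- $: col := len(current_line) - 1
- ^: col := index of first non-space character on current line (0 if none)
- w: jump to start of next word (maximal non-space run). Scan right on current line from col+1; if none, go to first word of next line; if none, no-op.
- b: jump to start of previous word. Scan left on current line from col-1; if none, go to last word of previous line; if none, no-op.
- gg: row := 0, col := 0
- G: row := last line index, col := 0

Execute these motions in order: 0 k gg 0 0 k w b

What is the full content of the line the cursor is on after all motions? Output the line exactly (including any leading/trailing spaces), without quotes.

After 1 (0): row=0 col=0 char='d'
After 2 (k): row=0 col=0 char='d'
After 3 (gg): row=0 col=0 char='d'
After 4 (0): row=0 col=0 char='d'
After 5 (0): row=0 col=0 char='d'
After 6 (k): row=0 col=0 char='d'
After 7 (w): row=0 col=5 char='r'
After 8 (b): row=0 col=0 char='d'

Answer: dog  rain bird  one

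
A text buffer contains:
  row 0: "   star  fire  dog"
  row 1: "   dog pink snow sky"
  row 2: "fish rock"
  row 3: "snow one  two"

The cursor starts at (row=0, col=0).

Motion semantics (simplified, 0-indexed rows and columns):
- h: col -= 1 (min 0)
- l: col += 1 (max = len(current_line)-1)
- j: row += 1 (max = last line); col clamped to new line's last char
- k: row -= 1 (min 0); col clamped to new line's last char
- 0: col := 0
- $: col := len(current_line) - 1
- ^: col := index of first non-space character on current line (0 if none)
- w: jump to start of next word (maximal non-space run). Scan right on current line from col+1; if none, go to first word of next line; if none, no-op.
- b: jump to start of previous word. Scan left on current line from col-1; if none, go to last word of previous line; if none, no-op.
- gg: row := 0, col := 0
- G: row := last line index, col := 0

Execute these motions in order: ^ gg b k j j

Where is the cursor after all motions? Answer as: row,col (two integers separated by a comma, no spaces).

After 1 (^): row=0 col=3 char='s'
After 2 (gg): row=0 col=0 char='_'
After 3 (b): row=0 col=0 char='_'
After 4 (k): row=0 col=0 char='_'
After 5 (j): row=1 col=0 char='_'
After 6 (j): row=2 col=0 char='f'

Answer: 2,0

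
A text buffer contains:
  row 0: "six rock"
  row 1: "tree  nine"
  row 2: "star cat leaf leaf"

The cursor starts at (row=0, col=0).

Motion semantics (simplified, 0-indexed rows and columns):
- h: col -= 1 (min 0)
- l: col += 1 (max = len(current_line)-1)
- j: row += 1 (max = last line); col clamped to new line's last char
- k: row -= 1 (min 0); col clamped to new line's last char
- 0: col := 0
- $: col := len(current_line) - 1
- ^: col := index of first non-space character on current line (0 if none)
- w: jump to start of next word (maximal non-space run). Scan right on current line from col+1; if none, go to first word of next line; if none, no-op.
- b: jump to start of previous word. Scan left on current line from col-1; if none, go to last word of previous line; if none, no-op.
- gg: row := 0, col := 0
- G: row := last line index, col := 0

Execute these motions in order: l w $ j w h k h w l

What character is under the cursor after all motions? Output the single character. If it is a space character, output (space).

After 1 (l): row=0 col=1 char='i'
After 2 (w): row=0 col=4 char='r'
After 3 ($): row=0 col=7 char='k'
After 4 (j): row=1 col=7 char='i'
After 5 (w): row=2 col=0 char='s'
After 6 (h): row=2 col=0 char='s'
After 7 (k): row=1 col=0 char='t'
After 8 (h): row=1 col=0 char='t'
After 9 (w): row=1 col=6 char='n'
After 10 (l): row=1 col=7 char='i'

Answer: i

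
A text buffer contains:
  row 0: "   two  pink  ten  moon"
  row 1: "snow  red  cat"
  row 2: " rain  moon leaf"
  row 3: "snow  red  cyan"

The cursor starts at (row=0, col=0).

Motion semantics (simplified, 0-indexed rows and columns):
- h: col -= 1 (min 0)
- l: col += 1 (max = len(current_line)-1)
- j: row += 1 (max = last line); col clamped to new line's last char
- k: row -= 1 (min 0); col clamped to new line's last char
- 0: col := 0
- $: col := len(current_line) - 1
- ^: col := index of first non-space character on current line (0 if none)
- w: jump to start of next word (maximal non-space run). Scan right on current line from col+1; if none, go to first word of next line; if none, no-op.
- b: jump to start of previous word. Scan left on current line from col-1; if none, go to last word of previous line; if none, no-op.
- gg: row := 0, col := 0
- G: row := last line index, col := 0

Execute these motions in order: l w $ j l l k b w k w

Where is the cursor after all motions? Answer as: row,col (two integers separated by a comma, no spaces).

Answer: 0,19

Derivation:
After 1 (l): row=0 col=1 char='_'
After 2 (w): row=0 col=3 char='t'
After 3 ($): row=0 col=22 char='n'
After 4 (j): row=1 col=13 char='t'
After 5 (l): row=1 col=13 char='t'
After 6 (l): row=1 col=13 char='t'
After 7 (k): row=0 col=13 char='_'
After 8 (b): row=0 col=8 char='p'
After 9 (w): row=0 col=14 char='t'
After 10 (k): row=0 col=14 char='t'
After 11 (w): row=0 col=19 char='m'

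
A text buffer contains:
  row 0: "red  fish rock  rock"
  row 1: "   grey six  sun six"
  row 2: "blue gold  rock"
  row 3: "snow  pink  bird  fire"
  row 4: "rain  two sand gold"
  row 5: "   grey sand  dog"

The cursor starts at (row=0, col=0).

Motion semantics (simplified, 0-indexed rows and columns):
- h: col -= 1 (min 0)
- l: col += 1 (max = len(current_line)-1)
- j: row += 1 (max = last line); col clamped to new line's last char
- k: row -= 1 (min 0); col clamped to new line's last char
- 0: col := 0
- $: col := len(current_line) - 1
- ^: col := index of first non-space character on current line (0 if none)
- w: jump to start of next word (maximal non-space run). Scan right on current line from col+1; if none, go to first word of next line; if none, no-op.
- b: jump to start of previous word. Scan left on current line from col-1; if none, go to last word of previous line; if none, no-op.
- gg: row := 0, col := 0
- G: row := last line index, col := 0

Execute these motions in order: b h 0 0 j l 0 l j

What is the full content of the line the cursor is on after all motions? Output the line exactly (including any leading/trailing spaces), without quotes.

After 1 (b): row=0 col=0 char='r'
After 2 (h): row=0 col=0 char='r'
After 3 (0): row=0 col=0 char='r'
After 4 (0): row=0 col=0 char='r'
After 5 (j): row=1 col=0 char='_'
After 6 (l): row=1 col=1 char='_'
After 7 (0): row=1 col=0 char='_'
After 8 (l): row=1 col=1 char='_'
After 9 (j): row=2 col=1 char='l'

Answer: blue gold  rock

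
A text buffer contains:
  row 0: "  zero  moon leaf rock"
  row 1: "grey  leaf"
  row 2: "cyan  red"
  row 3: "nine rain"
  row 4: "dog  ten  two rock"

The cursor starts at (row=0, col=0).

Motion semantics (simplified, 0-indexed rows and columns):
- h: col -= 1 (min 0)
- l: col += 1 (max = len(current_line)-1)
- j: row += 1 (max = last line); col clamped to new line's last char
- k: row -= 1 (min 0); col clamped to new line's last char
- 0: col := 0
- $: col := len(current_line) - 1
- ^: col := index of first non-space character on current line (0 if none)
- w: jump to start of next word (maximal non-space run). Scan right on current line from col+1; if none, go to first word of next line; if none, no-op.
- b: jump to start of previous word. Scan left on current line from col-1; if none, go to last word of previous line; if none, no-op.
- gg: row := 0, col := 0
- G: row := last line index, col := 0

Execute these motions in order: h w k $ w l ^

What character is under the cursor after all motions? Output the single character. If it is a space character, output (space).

After 1 (h): row=0 col=0 char='_'
After 2 (w): row=0 col=2 char='z'
After 3 (k): row=0 col=2 char='z'
After 4 ($): row=0 col=21 char='k'
After 5 (w): row=1 col=0 char='g'
After 6 (l): row=1 col=1 char='r'
After 7 (^): row=1 col=0 char='g'

Answer: g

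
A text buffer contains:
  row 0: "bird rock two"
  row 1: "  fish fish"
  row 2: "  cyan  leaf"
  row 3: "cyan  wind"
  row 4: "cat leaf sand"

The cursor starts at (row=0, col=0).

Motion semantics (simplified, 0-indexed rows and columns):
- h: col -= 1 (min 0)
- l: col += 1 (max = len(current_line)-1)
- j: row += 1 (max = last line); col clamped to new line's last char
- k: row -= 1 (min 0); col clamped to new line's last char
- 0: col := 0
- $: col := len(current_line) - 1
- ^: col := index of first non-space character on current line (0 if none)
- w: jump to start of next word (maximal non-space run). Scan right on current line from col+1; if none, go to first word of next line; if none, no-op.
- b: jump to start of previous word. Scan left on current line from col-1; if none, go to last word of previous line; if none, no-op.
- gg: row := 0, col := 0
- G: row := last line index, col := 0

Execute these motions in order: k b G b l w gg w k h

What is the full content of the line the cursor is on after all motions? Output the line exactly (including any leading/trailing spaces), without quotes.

Answer: bird rock two

Derivation:
After 1 (k): row=0 col=0 char='b'
After 2 (b): row=0 col=0 char='b'
After 3 (G): row=4 col=0 char='c'
After 4 (b): row=3 col=6 char='w'
After 5 (l): row=3 col=7 char='i'
After 6 (w): row=4 col=0 char='c'
After 7 (gg): row=0 col=0 char='b'
After 8 (w): row=0 col=5 char='r'
After 9 (k): row=0 col=5 char='r'
After 10 (h): row=0 col=4 char='_'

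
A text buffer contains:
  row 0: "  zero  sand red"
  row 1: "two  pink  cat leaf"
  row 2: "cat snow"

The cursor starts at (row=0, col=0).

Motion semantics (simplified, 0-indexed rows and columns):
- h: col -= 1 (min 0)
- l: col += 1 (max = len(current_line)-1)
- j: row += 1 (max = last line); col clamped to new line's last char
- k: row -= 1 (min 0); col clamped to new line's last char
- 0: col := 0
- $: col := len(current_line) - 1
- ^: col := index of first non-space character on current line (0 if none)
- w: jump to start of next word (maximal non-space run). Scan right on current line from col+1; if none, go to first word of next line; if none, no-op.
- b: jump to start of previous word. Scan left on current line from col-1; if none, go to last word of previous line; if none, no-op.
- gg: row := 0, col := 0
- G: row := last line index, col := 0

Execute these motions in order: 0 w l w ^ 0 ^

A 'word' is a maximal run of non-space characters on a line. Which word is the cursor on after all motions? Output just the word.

After 1 (0): row=0 col=0 char='_'
After 2 (w): row=0 col=2 char='z'
After 3 (l): row=0 col=3 char='e'
After 4 (w): row=0 col=8 char='s'
After 5 (^): row=0 col=2 char='z'
After 6 (0): row=0 col=0 char='_'
After 7 (^): row=0 col=2 char='z'

Answer: zero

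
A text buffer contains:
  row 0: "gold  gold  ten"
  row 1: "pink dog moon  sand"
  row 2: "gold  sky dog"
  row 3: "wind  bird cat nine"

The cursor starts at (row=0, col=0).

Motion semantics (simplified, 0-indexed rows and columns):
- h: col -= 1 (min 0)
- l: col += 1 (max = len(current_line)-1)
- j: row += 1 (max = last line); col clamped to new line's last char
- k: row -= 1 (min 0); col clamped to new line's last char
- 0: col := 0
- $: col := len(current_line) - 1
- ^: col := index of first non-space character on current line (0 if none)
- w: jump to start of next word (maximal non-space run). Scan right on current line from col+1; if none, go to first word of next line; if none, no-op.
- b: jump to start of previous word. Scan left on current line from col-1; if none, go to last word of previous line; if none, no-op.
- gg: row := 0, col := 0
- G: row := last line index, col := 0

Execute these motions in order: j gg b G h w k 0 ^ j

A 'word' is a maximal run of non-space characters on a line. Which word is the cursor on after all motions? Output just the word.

After 1 (j): row=1 col=0 char='p'
After 2 (gg): row=0 col=0 char='g'
After 3 (b): row=0 col=0 char='g'
After 4 (G): row=3 col=0 char='w'
After 5 (h): row=3 col=0 char='w'
After 6 (w): row=3 col=6 char='b'
After 7 (k): row=2 col=6 char='s'
After 8 (0): row=2 col=0 char='g'
After 9 (^): row=2 col=0 char='g'
After 10 (j): row=3 col=0 char='w'

Answer: wind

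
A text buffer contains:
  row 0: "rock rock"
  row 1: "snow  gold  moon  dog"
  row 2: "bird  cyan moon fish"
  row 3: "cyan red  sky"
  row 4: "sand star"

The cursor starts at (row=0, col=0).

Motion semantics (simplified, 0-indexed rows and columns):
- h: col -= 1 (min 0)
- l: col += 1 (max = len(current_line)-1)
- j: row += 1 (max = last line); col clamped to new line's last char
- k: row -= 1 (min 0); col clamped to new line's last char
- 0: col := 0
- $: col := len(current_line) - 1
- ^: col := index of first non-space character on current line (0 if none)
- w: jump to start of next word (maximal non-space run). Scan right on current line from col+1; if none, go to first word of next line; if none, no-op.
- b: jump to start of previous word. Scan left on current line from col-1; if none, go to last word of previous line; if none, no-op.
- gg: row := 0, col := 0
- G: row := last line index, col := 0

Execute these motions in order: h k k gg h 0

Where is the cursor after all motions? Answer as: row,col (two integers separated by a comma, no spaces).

After 1 (h): row=0 col=0 char='r'
After 2 (k): row=0 col=0 char='r'
After 3 (k): row=0 col=0 char='r'
After 4 (gg): row=0 col=0 char='r'
After 5 (h): row=0 col=0 char='r'
After 6 (0): row=0 col=0 char='r'

Answer: 0,0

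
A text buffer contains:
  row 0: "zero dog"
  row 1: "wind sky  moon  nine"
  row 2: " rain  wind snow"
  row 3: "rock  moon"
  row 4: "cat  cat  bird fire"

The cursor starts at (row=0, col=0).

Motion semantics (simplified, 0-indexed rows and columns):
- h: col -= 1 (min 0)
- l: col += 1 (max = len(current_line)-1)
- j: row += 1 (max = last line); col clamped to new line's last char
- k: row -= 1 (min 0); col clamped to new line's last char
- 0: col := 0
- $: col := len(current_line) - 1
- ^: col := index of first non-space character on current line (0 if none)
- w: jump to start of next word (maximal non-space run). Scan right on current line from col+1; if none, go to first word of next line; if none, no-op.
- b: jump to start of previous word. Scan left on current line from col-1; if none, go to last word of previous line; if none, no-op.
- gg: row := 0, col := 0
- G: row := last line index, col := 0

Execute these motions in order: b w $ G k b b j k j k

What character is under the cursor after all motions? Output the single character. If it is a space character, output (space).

After 1 (b): row=0 col=0 char='z'
After 2 (w): row=0 col=5 char='d'
After 3 ($): row=0 col=7 char='g'
After 4 (G): row=4 col=0 char='c'
After 5 (k): row=3 col=0 char='r'
After 6 (b): row=2 col=12 char='s'
After 7 (b): row=2 col=7 char='w'
After 8 (j): row=3 col=7 char='o'
After 9 (k): row=2 col=7 char='w'
After 10 (j): row=3 col=7 char='o'
After 11 (k): row=2 col=7 char='w'

Answer: w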